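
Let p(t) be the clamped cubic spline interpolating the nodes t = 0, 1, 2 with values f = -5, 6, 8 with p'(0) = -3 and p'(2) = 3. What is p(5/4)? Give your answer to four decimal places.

7.5430

Write M_i for p''(x_i). With h_i = 1, 1 and divided differences Δ_i = 11, 2, the continuity of p' gives the tridiagonal system
  1·M_0 + 4·M_1 + 1·M_2 = 6(Δ_1 - Δ_0) = -54
Clamped end conditions give two more equations: 2h_0·M_0 + h_0·M_1 = 6(Δ_0 - p'(0)) = 84 and h_1·M_1 + 2h_1·M_2 = 6(p'(2) - Δ_1) = 6.
Forward elimination and back-substitution give M_0 = 117/2, M_1 = -33, M_2 = 39/2.
On [1, 2], p(t) = 6 + 39/4·(t - 1) - 33/2·(t - 1)² + 35/4·(t - 1)³.
With (t - 1) = 1/4: p(5/4) = 1931/256.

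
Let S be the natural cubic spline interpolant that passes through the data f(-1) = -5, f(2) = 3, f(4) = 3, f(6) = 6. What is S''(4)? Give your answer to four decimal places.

Write M_i for S''(x_i). With h_i = 3, 2, 2 and divided differences Δ_i = 8/3, 0, 3/2, the continuity of S' gives the tridiagonal system
  3·M_0 + 10·M_1 + 2·M_2 = 6(Δ_1 - Δ_0) = -16
  2·M_1 + 8·M_2 + 2·M_3 = 6(Δ_2 - Δ_1) = 9
Natural end conditions: M_0 = M_3 = 0.
Solving: M_0 = 0, M_1 = -73/38, M_2 = 61/38, M_3 = 0.

1.6053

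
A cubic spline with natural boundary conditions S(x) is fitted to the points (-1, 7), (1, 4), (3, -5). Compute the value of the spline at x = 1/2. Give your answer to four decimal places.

5.2422

Let σ_i = S''(x_i). Step sizes h_i = 2, 2; slopes of the chords Δ_i = (y_(i+1) - y_i)/h_i = -3/2, -9/2.
  2·σ_0 + 8·σ_1 + 2·σ_2 = 6(Δ_1 - Δ_0) = -18
Natural end conditions: σ_0 = σ_2 = 0.
Solving the tridiagonal system: σ_0 = 0, σ_1 = -9/4, σ_2 = 0.
On [-1, 1], S(x) = 7 - 3/4·(x + 1) + 0·(x + 1)² - 3/16·(x + 1)³.
With (x + 1) = 3/2: S(1/2) = 671/128.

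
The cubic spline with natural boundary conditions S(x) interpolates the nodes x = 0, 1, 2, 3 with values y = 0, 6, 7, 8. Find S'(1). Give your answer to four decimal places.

3.3333

Let M_i = S''(x_i). Step sizes h_i = 1, 1, 1; slopes of the chords Δ_i = (y_(i+1) - y_i)/h_i = 6, 1, 1.
  1·M_0 + 4·M_1 + 1·M_2 = 6(Δ_1 - Δ_0) = -30
  1·M_1 + 4·M_2 + 1·M_3 = 6(Δ_2 - Δ_1) = 0
Natural end conditions: M_0 = M_3 = 0.
Hence M_0 = 0, M_1 = -8, M_2 = 2, M_3 = 0.
On [1, 2], S'(x) = b_1 + 2c_1·(x - 1) + 3d_1·(x - 1)² with b_1 = Δ_1 - h_1(2M_1 + M_2)/6 = 10/3, c_1 = M_1/2 = -4, d_1 = (M_2 - M_1)/(6h_1) = 5/3. So S'(1) = 10/3.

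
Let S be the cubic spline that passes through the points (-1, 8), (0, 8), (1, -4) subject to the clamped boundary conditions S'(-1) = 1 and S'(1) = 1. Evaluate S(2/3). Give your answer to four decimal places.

Write m_i for S''(x_i). With h_i = 1, 1 and divided differences Δ_i = 0, -12, the continuity of S' gives the tridiagonal system
  1·m_0 + 4·m_1 + 1·m_2 = 6(Δ_1 - Δ_0) = -72
Clamped end conditions give two more equations: 2h_0·m_0 + h_0·m_1 = 6(Δ_0 - S'(-1)) = -6 and h_1·m_1 + 2h_1·m_2 = 6(S'(1) - Δ_1) = 78.
Solving: m_0 = 15, m_1 = -36, m_2 = 57.
On [0, 1], S(x) = 8 - 19/2·x - 18·x² + 31/2·x³.
With x = 2/3: S(2/3) = -47/27.

-1.7407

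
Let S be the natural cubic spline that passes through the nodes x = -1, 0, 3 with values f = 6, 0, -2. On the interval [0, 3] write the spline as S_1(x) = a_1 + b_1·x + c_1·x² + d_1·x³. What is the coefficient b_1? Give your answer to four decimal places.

Put σ_i = S'' at the i-th knot. Here h = (1, 3) and Δ = (-6, -2/3), so the interior equations h_(i-1)·σ_(i-1) + 2(h_(i-1)+h_i)·σ_i + h_i·σ_(i+1) = 6(Δ_i − Δ_(i-1)) read
  1·σ_0 + 8·σ_1 + 3·σ_2 = 6(Δ_1 - Δ_0) = 32
Natural end conditions: σ_0 = σ_2 = 0.
Forward elimination and back-substitution give σ_0 = 0, σ_1 = 4, σ_2 = 0.
On [0, 3], with S_1(x) = a_1 + b_1·x + c_1·x² + d_1·x³: c_1 = σ_1/2 = 2, d_1 = (σ_2 - σ_1)/(6h_1) = -2/9, b_1 = Δ_1 - h_1(2σ_1 + σ_2)/6 = -14/3.

-4.6667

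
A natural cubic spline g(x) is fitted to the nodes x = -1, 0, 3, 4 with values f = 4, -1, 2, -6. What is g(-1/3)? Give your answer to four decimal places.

With M_i denoting the second derivative at x_i, h_i = 1, 3, 1, and Δ_i = (y_(i+1) − y_i)/h_i = -5, 1, -8:
  1·M_0 + 8·M_1 + 3·M_2 = 6(Δ_1 - Δ_0) = 36
  3·M_1 + 8·M_2 + 1·M_3 = 6(Δ_2 - Δ_1) = -54
Natural end conditions: M_0 = M_3 = 0.
Forward elimination and back-substitution give M_0 = 0, M_1 = 90/11, M_2 = -108/11, M_3 = 0.
On [-1, 0], g(x) = 4 - 70/11·(x + 1) + 0·(x + 1)² + 15/11·(x + 1)³.
With (x + 1) = 2/3: g(-1/3) = 16/99.

0.1616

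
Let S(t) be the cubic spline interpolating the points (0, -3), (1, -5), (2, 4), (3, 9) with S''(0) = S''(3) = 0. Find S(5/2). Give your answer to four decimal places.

7.1750

Write m_i for S''(x_i). With h_i = 1, 1, 1 and divided differences Δ_i = -2, 9, 5, the continuity of S' gives the tridiagonal system
  1·m_0 + 4·m_1 + 1·m_2 = 6(Δ_1 - Δ_0) = 66
  1·m_1 + 4·m_2 + 1·m_3 = 6(Δ_2 - Δ_1) = -24
Natural end conditions: m_0 = m_3 = 0.
Solving: m_0 = 0, m_1 = 96/5, m_2 = -54/5, m_3 = 0.
On [2, 3], S(t) = 4 + 43/5·(t - 2) - 27/5·(t - 2)² + 9/5·(t - 2)³.
With (t - 2) = 1/2: S(5/2) = 287/40.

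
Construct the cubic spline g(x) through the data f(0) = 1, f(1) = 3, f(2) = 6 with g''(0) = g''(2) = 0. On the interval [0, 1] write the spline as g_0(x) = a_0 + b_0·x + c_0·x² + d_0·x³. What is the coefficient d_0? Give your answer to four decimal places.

0.2500

Put M_i = g'' at the i-th knot. Here h = (1, 1) and Δ = (2, 3), so the interior equations h_(i-1)·M_(i-1) + 2(h_(i-1)+h_i)·M_i + h_i·M_(i+1) = 6(Δ_i − Δ_(i-1)) read
  1·M_0 + 4·M_1 + 1·M_2 = 6(Δ_1 - Δ_0) = 6
Natural end conditions: M_0 = M_2 = 0.
Solving: M_0 = 0, M_1 = 3/2, M_2 = 0.
On [0, 1], with g_0(x) = a_0 + b_0·x + c_0·x² + d_0·x³: c_0 = M_0/2 = 0, d_0 = (M_1 - M_0)/(6h_0) = 1/4, b_0 = Δ_0 - h_0(2M_0 + M_1)/6 = 7/4.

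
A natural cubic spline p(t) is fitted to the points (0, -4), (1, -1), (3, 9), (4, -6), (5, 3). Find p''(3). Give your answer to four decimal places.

With M_i denoting the second derivative at x_i, h_i = 1, 2, 1, 1, and Δ_i = (y_(i+1) − y_i)/h_i = 3, 5, -15, 9:
  1·M_0 + 6·M_1 + 2·M_2 = 6(Δ_1 - Δ_0) = 12
  2·M_1 + 6·M_2 + 1·M_3 = 6(Δ_2 - Δ_1) = -120
  1·M_2 + 4·M_3 + 1·M_4 = 6(Δ_3 - Δ_2) = 144
Natural end conditions: M_0 = M_4 = 0.
Forward elimination and back-substitution give M_0 = 0, M_1 = 762/61, M_2 = -1920/61, M_3 = 2676/61, M_4 = 0.

-31.4754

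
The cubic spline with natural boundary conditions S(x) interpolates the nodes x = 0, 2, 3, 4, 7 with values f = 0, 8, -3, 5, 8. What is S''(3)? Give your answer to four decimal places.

36.2022

With M_i denoting the second derivative at x_i, h_i = 2, 1, 1, 3, and Δ_i = (y_(i+1) − y_i)/h_i = 4, -11, 8, 1:
  2·M_0 + 6·M_1 + 1·M_2 = 6(Δ_1 - Δ_0) = -90
  1·M_1 + 4·M_2 + 1·M_3 = 6(Δ_2 - Δ_1) = 114
  1·M_2 + 8·M_3 + 3·M_4 = 6(Δ_3 - Δ_2) = -42
Natural end conditions: M_0 = M_4 = 0.
Forward elimination and back-substitution give M_0 = 0, M_1 = -1872/89, M_2 = 3222/89, M_3 = -870/89, M_4 = 0.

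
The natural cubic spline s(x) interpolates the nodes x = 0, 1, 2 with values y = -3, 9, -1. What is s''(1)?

-33

Write M_i for s''(x_i). With h_i = 1, 1 and divided differences Δ_i = 12, -10, the continuity of s' gives the tridiagonal system
  1·M_0 + 4·M_1 + 1·M_2 = 6(Δ_1 - Δ_0) = -132
Natural end conditions: M_0 = M_2 = 0.
Forward elimination and back-substitution give M_0 = 0, M_1 = -33, M_2 = 0.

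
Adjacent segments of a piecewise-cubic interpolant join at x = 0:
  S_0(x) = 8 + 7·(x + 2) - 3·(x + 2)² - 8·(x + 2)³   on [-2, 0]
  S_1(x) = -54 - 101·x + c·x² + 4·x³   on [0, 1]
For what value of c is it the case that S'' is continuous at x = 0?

-51

S_0''(x) = -6 - 48·(x + 2), so S_0''(0) = -102. On the right, S_1''(0) = 2c, so c = -51.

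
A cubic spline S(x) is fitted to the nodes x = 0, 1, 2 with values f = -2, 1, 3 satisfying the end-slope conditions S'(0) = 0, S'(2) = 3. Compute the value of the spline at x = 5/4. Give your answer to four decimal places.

1.5938

With M_i denoting the second derivative at x_i, h_i = 1, 1, and Δ_i = (y_(i+1) − y_i)/h_i = 3, 2:
  1·M_0 + 4·M_1 + 1·M_2 = 6(Δ_1 - Δ_0) = -6
Clamped end conditions give two more equations: 2h_0·M_0 + h_0·M_1 = 6(Δ_0 - S'(0)) = 18 and h_1·M_1 + 2h_1·M_2 = 6(S'(2) - Δ_1) = 6.
Hence M_0 = 12, M_1 = -6, M_2 = 6.
On [1, 2], S(x) = 1 + 3·(x - 1) - 3·(x - 1)² + 2·(x - 1)³.
With (x - 1) = 1/4: S(5/4) = 51/32.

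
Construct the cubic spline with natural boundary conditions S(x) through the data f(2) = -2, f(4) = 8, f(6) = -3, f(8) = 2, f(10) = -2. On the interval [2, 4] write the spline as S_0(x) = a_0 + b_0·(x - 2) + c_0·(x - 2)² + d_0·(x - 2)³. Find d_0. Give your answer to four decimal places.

Write m_i for S''(x_i). With h_i = 2, 2, 2, 2 and divided differences Δ_i = 5, -11/2, 5/2, -2, the continuity of S' gives the tridiagonal system
  2·m_0 + 8·m_1 + 2·m_2 = 6(Δ_1 - Δ_0) = -63
  2·m_1 + 8·m_2 + 2·m_3 = 6(Δ_2 - Δ_1) = 48
  2·m_2 + 8·m_3 + 2·m_4 = 6(Δ_3 - Δ_2) = -27
Natural end conditions: m_0 = m_4 = 0.
Solving the tridiagonal system: m_0 = 0, m_1 = -291/28, m_2 = 141/14, m_3 = -165/28, m_4 = 0.
On [2, 4], with S_0(x) = a_0 + b_0·(x - 2) + c_0·(x - 2)² + d_0·(x - 2)³: c_0 = m_0/2 = 0, d_0 = (m_1 - m_0)/(6h_0) = -97/112, b_0 = Δ_0 - h_0(2m_0 + m_1)/6 = 237/28.

-0.8661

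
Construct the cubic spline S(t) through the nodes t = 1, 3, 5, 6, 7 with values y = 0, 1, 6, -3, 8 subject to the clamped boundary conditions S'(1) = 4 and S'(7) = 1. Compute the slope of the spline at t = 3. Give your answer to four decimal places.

Write M_i for S''(x_i). With h_i = 2, 2, 1, 1 and divided differences Δ_i = 1/2, 5/2, -9, 11, the continuity of S' gives the tridiagonal system
  2·M_0 + 8·M_1 + 2·M_2 = 6(Δ_1 - Δ_0) = 12
  2·M_1 + 6·M_2 + 1·M_3 = 6(Δ_2 - Δ_1) = -69
  1·M_2 + 4·M_3 + 1·M_4 = 6(Δ_3 - Δ_2) = 120
Clamped end conditions give two more equations: 2h_0·M_0 + h_0·M_1 = 6(Δ_0 - S'(1)) = -21 and h_3·M_3 + 2h_3·M_4 = 6(S'(7) - Δ_3) = -60.
Forward elimination and back-substitution give M_0 = -71/7, M_1 = 137/14, M_2 = -23, M_3 = 346/7, M_4 = -383/7.
On [3, 5], S'(t) = b_1 + 2c_1·(t - 3) + 3d_1·(t - 3)² with b_1 = Δ_1 - h_1(2M_1 + M_2)/6 = 51/14, c_1 = M_1/2 = 137/28, d_1 = (M_2 - M_1)/(6h_1) = -153/56. So S'(3) = 51/14.

3.6429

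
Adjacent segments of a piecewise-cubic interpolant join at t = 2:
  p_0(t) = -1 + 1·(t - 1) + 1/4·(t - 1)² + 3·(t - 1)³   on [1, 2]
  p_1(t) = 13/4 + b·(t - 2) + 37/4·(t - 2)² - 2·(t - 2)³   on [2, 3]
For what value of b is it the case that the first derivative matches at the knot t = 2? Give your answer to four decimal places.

p_0'(t) = 1 + 1/2·(t - 1) + 9·(t - 1)², so p_0'(2) = 21/2. On the right, p_1'(2) = b, so b = 21/2.

10.5000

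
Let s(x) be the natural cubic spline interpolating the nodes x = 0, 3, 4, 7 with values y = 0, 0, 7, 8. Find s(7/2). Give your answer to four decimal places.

With σ_i denoting the second derivative at x_i, h_i = 3, 1, 3, and Δ_i = (y_(i+1) − y_i)/h_i = 0, 7, 1/3:
  3·σ_0 + 8·σ_1 + 1·σ_2 = 6(Δ_1 - Δ_0) = 42
  1·σ_1 + 8·σ_2 + 3·σ_3 = 6(Δ_2 - Δ_1) = -40
Natural end conditions: σ_0 = σ_3 = 0.
Forward elimination and back-substitution give σ_0 = 0, σ_1 = 376/63, σ_2 = -362/63, σ_3 = 0.
On [3, 4], s(x) = 0 + 376/63·(x - 3) + 188/63·(x - 3)² - 41/21·(x - 3)³.
With (x - 3) = 1/2: s(7/2) = 251/72.

3.4861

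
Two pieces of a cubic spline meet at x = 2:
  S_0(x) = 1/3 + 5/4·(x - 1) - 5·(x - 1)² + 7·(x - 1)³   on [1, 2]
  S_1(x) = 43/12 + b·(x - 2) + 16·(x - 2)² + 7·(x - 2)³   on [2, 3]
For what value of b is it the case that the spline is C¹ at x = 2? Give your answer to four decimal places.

12.2500

S_0'(x) = 5/4 - 10·(x - 1) + 21·(x - 1)², so S_0'(2) = 49/4. On the right, S_1'(2) = b, so b = 49/4.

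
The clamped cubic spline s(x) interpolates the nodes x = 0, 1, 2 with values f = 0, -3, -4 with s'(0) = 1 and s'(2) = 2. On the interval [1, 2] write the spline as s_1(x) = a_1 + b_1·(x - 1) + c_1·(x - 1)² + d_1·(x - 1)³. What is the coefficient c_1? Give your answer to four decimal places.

With σ_i denoting the second derivative at x_i, h_i = 1, 1, and Δ_i = (y_(i+1) − y_i)/h_i = -3, -1:
  1·σ_0 + 4·σ_1 + 1·σ_2 = 6(Δ_1 - Δ_0) = 12
Clamped end conditions give two more equations: 2h_0·σ_0 + h_0·σ_1 = 6(Δ_0 - s'(0)) = -24 and h_1·σ_1 + 2h_1·σ_2 = 6(s'(2) - Δ_1) = 18.
Forward elimination and back-substitution give σ_0 = -29/2, σ_1 = 5, σ_2 = 13/2.
On [1, 2], with s_1(x) = a_1 + b_1·(x - 1) + c_1·(x - 1)² + d_1·(x - 1)³: c_1 = σ_1/2 = 5/2, d_1 = (σ_2 - σ_1)/(6h_1) = 1/4, b_1 = Δ_1 - h_1(2σ_1 + σ_2)/6 = -15/4.

2.5000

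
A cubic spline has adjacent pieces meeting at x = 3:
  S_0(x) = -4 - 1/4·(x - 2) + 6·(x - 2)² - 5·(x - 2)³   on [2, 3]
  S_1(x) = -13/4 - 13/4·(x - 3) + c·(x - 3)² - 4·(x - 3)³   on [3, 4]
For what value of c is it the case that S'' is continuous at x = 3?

S_0''(x) = 12 - 30·(x - 2), so S_0''(3) = -18. On the right, S_1''(3) = 2c, so c = -9.

-9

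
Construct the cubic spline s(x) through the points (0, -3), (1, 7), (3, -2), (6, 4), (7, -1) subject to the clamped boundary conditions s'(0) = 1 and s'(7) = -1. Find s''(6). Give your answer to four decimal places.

Write σ_i for s''(x_i). With h_i = 1, 2, 3, 1 and divided differences Δ_i = 10, -9/2, 2, -5, the continuity of s' gives the tridiagonal system
  1·σ_0 + 6·σ_1 + 2·σ_2 = 6(Δ_1 - Δ_0) = -87
  2·σ_1 + 10·σ_2 + 3·σ_3 = 6(Δ_2 - Δ_1) = 39
  3·σ_2 + 8·σ_3 + 1·σ_4 = 6(Δ_3 - Δ_2) = -42
Clamped end conditions give two more equations: 2h_0·σ_0 + h_0·σ_1 = 6(Δ_0 - s'(0)) = 54 and h_3·σ_3 + 2h_3·σ_4 = 6(s'(7) - Δ_3) = 24.
Forward elimination and back-substitution give σ_0 = 2935/74, σ_1 = -937/37, σ_2 = 1871/148, σ_3 = -907/74, σ_4 = 2683/148.

-12.2568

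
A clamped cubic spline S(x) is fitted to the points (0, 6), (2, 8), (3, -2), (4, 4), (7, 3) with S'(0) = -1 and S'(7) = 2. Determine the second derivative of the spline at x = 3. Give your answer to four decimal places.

32.1772

Put M_i = S'' at the i-th knot. Here h = (2, 1, 1, 3) and Δ = (1, -10, 6, -1/3), so the interior equations h_(i-1)·M_(i-1) + 2(h_(i-1)+h_i)·M_i + h_i·M_(i+1) = 6(Δ_i − Δ_(i-1)) read
  2·M_0 + 6·M_1 + 1·M_2 = 6(Δ_1 - Δ_0) = -66
  1·M_1 + 4·M_2 + 1·M_3 = 6(Δ_2 - Δ_1) = 96
  1·M_2 + 8·M_3 + 3·M_4 = 6(Δ_3 - Δ_2) = -38
Clamped end conditions give two more equations: 2h_0·M_0 + h_0·M_1 = 6(Δ_0 - S'(0)) = 12 and h_3·M_3 + 2h_3·M_4 = 6(S'(7) - Δ_3) = 14.
Solving: M_0 = 1060/79, M_1 = -1646/79, M_2 = 2542/79, M_3 = -938/79, M_4 = 1960/237.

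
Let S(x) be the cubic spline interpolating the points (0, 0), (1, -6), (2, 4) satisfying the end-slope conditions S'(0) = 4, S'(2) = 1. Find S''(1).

51

Let σ_i = S''(x_i). Step sizes h_i = 1, 1; slopes of the chords Δ_i = (y_(i+1) - y_i)/h_i = -6, 10.
  1·σ_0 + 4·σ_1 + 1·σ_2 = 6(Δ_1 - Δ_0) = 96
Clamped end conditions give two more equations: 2h_0·σ_0 + h_0·σ_1 = 6(Δ_0 - S'(0)) = -60 and h_1·σ_1 + 2h_1·σ_2 = 6(S'(2) - Δ_1) = -54.
Solving: σ_0 = -111/2, σ_1 = 51, σ_2 = -105/2.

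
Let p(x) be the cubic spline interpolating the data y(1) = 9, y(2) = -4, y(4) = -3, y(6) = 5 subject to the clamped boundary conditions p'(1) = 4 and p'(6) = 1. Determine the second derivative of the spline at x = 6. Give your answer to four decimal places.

Write σ_i for p''(x_i). With h_i = 1, 2, 2 and divided differences Δ_i = -13, 1/2, 4, the continuity of p' gives the tridiagonal system
  1·σ_0 + 6·σ_1 + 2·σ_2 = 6(Δ_1 - Δ_0) = 81
  2·σ_1 + 8·σ_2 + 2·σ_3 = 6(Δ_2 - Δ_1) = 21
Clamped end conditions give two more equations: 2h_0·σ_0 + h_0·σ_1 = 6(Δ_0 - p'(1)) = -102 and h_2·σ_2 + 2h_2·σ_3 = 6(p'(6) - Δ_2) = -18.
Solving: σ_0 = -1461/23, σ_1 = 576/23, σ_2 = -66/23, σ_3 = -141/46.

-3.0652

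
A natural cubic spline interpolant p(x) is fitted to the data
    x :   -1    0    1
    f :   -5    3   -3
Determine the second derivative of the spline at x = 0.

Let M_i = p''(x_i). Step sizes h_i = 1, 1; slopes of the chords Δ_i = (y_(i+1) - y_i)/h_i = 8, -6.
  1·M_0 + 4·M_1 + 1·M_2 = 6(Δ_1 - Δ_0) = -84
Natural end conditions: M_0 = M_2 = 0.
Solving the tridiagonal system: M_0 = 0, M_1 = -21, M_2 = 0.

-21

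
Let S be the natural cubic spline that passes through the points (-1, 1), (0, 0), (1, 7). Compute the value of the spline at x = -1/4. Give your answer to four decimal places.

-0.4063

Put m_i = S'' at the i-th knot. Here h = (1, 1) and Δ = (-1, 7), so the interior equations h_(i-1)·m_(i-1) + 2(h_(i-1)+h_i)·m_i + h_i·m_(i+1) = 6(Δ_i − Δ_(i-1)) read
  1·m_0 + 4·m_1 + 1·m_2 = 6(Δ_1 - Δ_0) = 48
Natural end conditions: m_0 = m_2 = 0.
Forward elimination and back-substitution give m_0 = 0, m_1 = 12, m_2 = 0.
On [-1, 0], S(x) = 1 - 3·(x + 1) + 0·(x + 1)² + 2·(x + 1)³.
With (x + 1) = 3/4: S(-1/4) = -13/32.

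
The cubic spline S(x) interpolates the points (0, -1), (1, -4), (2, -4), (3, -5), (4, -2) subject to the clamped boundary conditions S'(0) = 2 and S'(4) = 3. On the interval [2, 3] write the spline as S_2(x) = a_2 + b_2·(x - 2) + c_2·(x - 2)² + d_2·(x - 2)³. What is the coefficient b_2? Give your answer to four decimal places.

Let σ_i = S''(x_i). Step sizes h_i = 1, 1, 1, 1; slopes of the chords Δ_i = (y_(i+1) - y_i)/h_i = -3, 0, -1, 3.
  1·σ_0 + 4·σ_1 + 1·σ_2 = 6(Δ_1 - Δ_0) = 18
  1·σ_1 + 4·σ_2 + 1·σ_3 = 6(Δ_2 - Δ_1) = -6
  1·σ_2 + 4·σ_3 + 1·σ_4 = 6(Δ_3 - Δ_2) = 24
Clamped end conditions give two more equations: 2h_0·σ_0 + h_0·σ_1 = 6(Δ_0 - S'(0)) = -30 and h_3·σ_3 + 2h_3·σ_4 = 6(S'(4) - Δ_3) = 0.
Hence σ_0 = -289/14, σ_1 = 79/7, σ_2 = -13/2, σ_3 = 61/7, σ_4 = -61/14.
On [2, 3], with S_2(x) = a_2 + b_2·(x - 2) + c_2·(x - 2)² + d_2·(x - 2)³: c_2 = σ_2/2 = -13/4, d_2 = (σ_3 - σ_2)/(6h_2) = 71/28, b_2 = Δ_2 - h_2(2σ_2 + σ_3)/6 = -2/7.

-0.2857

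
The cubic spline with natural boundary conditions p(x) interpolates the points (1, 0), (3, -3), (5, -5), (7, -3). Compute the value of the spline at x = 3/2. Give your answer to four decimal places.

With M_i denoting the second derivative at x_i, h_i = 2, 2, 2, and Δ_i = (y_(i+1) − y_i)/h_i = -3/2, -1, 1:
  2·M_0 + 8·M_1 + 2·M_2 = 6(Δ_1 - Δ_0) = 3
  2·M_1 + 8·M_2 + 2·M_3 = 6(Δ_2 - Δ_1) = 12
Natural end conditions: M_0 = M_3 = 0.
Solving: M_0 = 0, M_1 = 0, M_2 = 3/2, M_3 = 0.
On [1, 3], p(x) = 0 - 3/2·(x - 1) + 0·(x - 1)² + 0·(x - 1)³.
With (x - 1) = 1/2: p(3/2) = -3/4.

-0.7500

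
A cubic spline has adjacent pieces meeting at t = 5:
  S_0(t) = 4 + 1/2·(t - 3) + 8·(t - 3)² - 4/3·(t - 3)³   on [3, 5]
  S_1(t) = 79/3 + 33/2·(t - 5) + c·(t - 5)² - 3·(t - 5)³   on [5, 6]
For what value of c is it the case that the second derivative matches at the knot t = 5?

S_0''(t) = 16 - 8·(t - 3), so S_0''(5) = 0. On the right, S_1''(5) = 2c, so c = 0.

0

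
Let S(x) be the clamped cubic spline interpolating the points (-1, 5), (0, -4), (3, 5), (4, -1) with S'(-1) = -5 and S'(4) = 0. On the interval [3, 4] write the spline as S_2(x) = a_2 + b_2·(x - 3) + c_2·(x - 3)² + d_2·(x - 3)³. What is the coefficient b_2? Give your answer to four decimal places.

Write σ_i for S''(x_i). With h_i = 1, 3, 1 and divided differences Δ_i = -9, 3, -6, the continuity of S' gives the tridiagonal system
  1·σ_0 + 8·σ_1 + 3·σ_2 = 6(Δ_1 - Δ_0) = 72
  3·σ_1 + 8·σ_2 + 1·σ_3 = 6(Δ_2 - Δ_1) = -54
Clamped end conditions give two more equations: 2h_0·σ_0 + h_0·σ_1 = 6(Δ_0 - S'(-1)) = -24 and h_2·σ_2 + 2h_2·σ_3 = 6(S'(4) - Δ_2) = 36.
Forward elimination and back-substitution give σ_0 = -440/21, σ_1 = 376/21, σ_2 = -352/21, σ_3 = 554/21.
On [3, 4], with S_2(x) = a_2 + b_2·(x - 3) + c_2·(x - 3)² + d_2·(x - 3)³: c_2 = σ_2/2 = -176/21, d_2 = (σ_3 - σ_2)/(6h_2) = 151/21, b_2 = Δ_2 - h_2(2σ_2 + σ_3)/6 = -101/21.

-4.8095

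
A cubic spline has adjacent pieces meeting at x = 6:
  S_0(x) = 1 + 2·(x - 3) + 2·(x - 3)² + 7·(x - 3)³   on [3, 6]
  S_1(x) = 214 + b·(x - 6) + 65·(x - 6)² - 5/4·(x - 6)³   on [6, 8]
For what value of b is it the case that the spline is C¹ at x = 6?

203

S_0'(x) = 2 + 4·(x - 3) + 21·(x - 3)², so S_0'(6) = 203. On the right, S_1'(6) = b, so b = 203.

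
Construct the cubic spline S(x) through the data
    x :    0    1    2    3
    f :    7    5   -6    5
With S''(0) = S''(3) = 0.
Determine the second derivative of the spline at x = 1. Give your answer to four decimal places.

-23.2000

Write m_i for S''(x_i). With h_i = 1, 1, 1 and divided differences Δ_i = -2, -11, 11, the continuity of S' gives the tridiagonal system
  1·m_0 + 4·m_1 + 1·m_2 = 6(Δ_1 - Δ_0) = -54
  1·m_1 + 4·m_2 + 1·m_3 = 6(Δ_2 - Δ_1) = 132
Natural end conditions: m_0 = m_3 = 0.
Solving: m_0 = 0, m_1 = -116/5, m_2 = 194/5, m_3 = 0.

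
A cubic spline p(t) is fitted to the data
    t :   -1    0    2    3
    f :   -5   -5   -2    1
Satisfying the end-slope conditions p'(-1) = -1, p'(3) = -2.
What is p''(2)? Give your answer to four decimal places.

4.5714

Let m_i = p''(x_i). Step sizes h_i = 1, 2, 1; slopes of the chords Δ_i = (y_(i+1) - y_i)/h_i = 0, 3/2, 3.
  1·m_0 + 6·m_1 + 2·m_2 = 6(Δ_1 - Δ_0) = 9
  2·m_1 + 6·m_2 + 1·m_3 = 6(Δ_2 - Δ_1) = 9
Clamped end conditions give two more equations: 2h_0·m_0 + h_0·m_1 = 6(Δ_0 - p'(-1)) = 6 and h_2·m_2 + 2h_2·m_3 = 6(p'(3) - Δ_2) = -30.
Solving the tridiagonal system: m_0 = 23/7, m_1 = -4/7, m_2 = 32/7, m_3 = -121/7.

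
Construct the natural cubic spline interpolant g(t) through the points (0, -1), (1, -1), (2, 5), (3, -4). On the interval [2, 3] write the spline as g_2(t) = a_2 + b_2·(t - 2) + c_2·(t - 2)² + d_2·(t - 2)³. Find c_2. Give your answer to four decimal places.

With σ_i denoting the second derivative at x_i, h_i = 1, 1, 1, and Δ_i = (y_(i+1) − y_i)/h_i = 0, 6, -9:
  1·σ_0 + 4·σ_1 + 1·σ_2 = 6(Δ_1 - Δ_0) = 36
  1·σ_1 + 4·σ_2 + 1·σ_3 = 6(Δ_2 - Δ_1) = -90
Natural end conditions: σ_0 = σ_3 = 0.
Hence σ_0 = 0, σ_1 = 78/5, σ_2 = -132/5, σ_3 = 0.
On [2, 3], with g_2(t) = a_2 + b_2·(t - 2) + c_2·(t - 2)² + d_2·(t - 2)³: c_2 = σ_2/2 = -66/5, d_2 = (σ_3 - σ_2)/(6h_2) = 22/5, b_2 = Δ_2 - h_2(2σ_2 + σ_3)/6 = -1/5.

-13.2000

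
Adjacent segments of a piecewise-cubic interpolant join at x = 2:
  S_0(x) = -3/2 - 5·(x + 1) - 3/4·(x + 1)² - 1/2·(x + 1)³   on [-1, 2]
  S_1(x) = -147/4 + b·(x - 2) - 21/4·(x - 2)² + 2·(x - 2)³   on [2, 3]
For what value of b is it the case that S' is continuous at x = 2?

-23

S_0'(x) = -5 - 3/2·(x + 1) - 3/2·(x + 1)², so S_0'(2) = -23. On the right, S_1'(2) = b, so b = -23.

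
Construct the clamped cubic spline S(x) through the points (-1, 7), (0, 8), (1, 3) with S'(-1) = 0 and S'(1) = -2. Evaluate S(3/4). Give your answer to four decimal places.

3.9453

Put m_i = S'' at the i-th knot. Here h = (1, 1) and Δ = (1, -5), so the interior equations h_(i-1)·m_(i-1) + 2(h_(i-1)+h_i)·m_i + h_i·m_(i+1) = 6(Δ_i − Δ_(i-1)) read
  1·m_0 + 4·m_1 + 1·m_2 = 6(Δ_1 - Δ_0) = -36
Clamped end conditions give two more equations: 2h_0·m_0 + h_0·m_1 = 6(Δ_0 - S'(-1)) = 6 and h_1·m_1 + 2h_1·m_2 = 6(S'(1) - Δ_1) = 18.
Solving the tridiagonal system: m_0 = 11, m_1 = -16, m_2 = 17.
On [0, 1], S(x) = 8 - 5/2·x - 8·x² + 11/2·x³.
With x = 3/4: S(3/4) = 505/128.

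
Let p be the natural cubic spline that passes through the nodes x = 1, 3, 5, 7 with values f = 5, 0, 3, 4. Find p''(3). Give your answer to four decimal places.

Write σ_i for p''(x_i). With h_i = 2, 2, 2 and divided differences Δ_i = -5/2, 3/2, 1/2, the continuity of p' gives the tridiagonal system
  2·σ_0 + 8·σ_1 + 2·σ_2 = 6(Δ_1 - Δ_0) = 24
  2·σ_1 + 8·σ_2 + 2·σ_3 = 6(Δ_2 - Δ_1) = -6
Natural end conditions: σ_0 = σ_3 = 0.
Solving the tridiagonal system: σ_0 = 0, σ_1 = 17/5, σ_2 = -8/5, σ_3 = 0.

3.4000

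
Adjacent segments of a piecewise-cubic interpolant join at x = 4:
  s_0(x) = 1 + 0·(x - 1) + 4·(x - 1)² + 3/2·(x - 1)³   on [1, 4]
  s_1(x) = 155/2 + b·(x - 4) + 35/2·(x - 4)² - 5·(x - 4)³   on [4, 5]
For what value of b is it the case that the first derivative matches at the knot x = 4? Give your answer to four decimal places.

64.5000

s_0'(x) = 0 + 8·(x - 1) + 9/2·(x - 1)², so s_0'(4) = 129/2. On the right, s_1'(4) = b, so b = 129/2.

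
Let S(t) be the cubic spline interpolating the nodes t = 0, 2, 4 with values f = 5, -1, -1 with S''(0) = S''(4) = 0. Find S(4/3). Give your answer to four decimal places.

Put M_i = S'' at the i-th knot. Here h = (2, 2) and Δ = (-3, 0), so the interior equations h_(i-1)·M_(i-1) + 2(h_(i-1)+h_i)·M_i + h_i·M_(i+1) = 6(Δ_i − Δ_(i-1)) read
  2·M_0 + 8·M_1 + 2·M_2 = 6(Δ_1 - Δ_0) = 18
Natural end conditions: M_0 = M_2 = 0.
Forward elimination and back-substitution give M_0 = 0, M_1 = 9/4, M_2 = 0.
On [0, 2], S(t) = 5 - 15/4·t + 0·t² + 3/16·t³.
With t = 4/3: S(4/3) = 4/9.

0.4444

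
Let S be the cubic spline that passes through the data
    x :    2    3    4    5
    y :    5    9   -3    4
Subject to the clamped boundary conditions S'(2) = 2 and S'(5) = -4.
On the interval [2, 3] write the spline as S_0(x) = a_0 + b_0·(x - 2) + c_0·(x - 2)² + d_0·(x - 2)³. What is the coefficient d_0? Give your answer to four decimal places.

Let M_i = S''(x_i). Step sizes h_i = 1, 1, 1; slopes of the chords Δ_i = (y_(i+1) - y_i)/h_i = 4, -12, 7.
  1·M_0 + 4·M_1 + 1·M_2 = 6(Δ_1 - Δ_0) = -96
  1·M_1 + 4·M_2 + 1·M_3 = 6(Δ_2 - Δ_1) = 114
Clamped end conditions give two more equations: 2h_0·M_0 + h_0·M_1 = 6(Δ_0 - S'(2)) = 12 and h_2·M_2 + 2h_2·M_3 = 6(S'(5) - Δ_2) = -66.
Solving: M_0 = 142/5, M_1 = -224/5, M_2 = 274/5, M_3 = -302/5.
On [2, 3], with S_0(x) = a_0 + b_0·(x - 2) + c_0·(x - 2)² + d_0·(x - 2)³: c_0 = M_0/2 = 71/5, d_0 = (M_1 - M_0)/(6h_0) = -61/5, b_0 = Δ_0 - h_0(2M_0 + M_1)/6 = 2.

-12.2000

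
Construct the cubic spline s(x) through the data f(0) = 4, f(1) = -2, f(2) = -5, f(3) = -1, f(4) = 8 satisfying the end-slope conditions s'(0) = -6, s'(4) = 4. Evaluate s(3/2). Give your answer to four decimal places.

-4.1339

With σ_i denoting the second derivative at x_i, h_i = 1, 1, 1, 1, and Δ_i = (y_(i+1) − y_i)/h_i = -6, -3, 4, 9:
  1·σ_0 + 4·σ_1 + 1·σ_2 = 6(Δ_1 - Δ_0) = 18
  1·σ_1 + 4·σ_2 + 1·σ_3 = 6(Δ_2 - Δ_1) = 42
  1·σ_2 + 4·σ_3 + 1·σ_4 = 6(Δ_3 - Δ_2) = 30
Clamped end conditions give two more equations: 2h_0·σ_0 + h_0·σ_1 = 6(Δ_0 - s'(0)) = 0 and h_3·σ_3 + 2h_3·σ_4 = 6(s'(4) - Δ_3) = -30.
Solving: σ_0 = -11/7, σ_1 = 22/7, σ_2 = 7, σ_3 = 76/7, σ_4 = -143/7.
On [1, 2], s(x) = -2 - 73/14·(x - 1) + 11/7·(x - 1)² + 9/14·(x - 1)³.
With (x - 1) = 1/2: s(3/2) = -463/112.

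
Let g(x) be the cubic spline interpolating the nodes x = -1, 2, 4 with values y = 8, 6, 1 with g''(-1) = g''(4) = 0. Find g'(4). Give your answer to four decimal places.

-2.8667

Write M_i for g''(x_i). With h_i = 3, 2 and divided differences Δ_i = -2/3, -5/2, the continuity of g' gives the tridiagonal system
  3·M_0 + 10·M_1 + 2·M_2 = 6(Δ_1 - Δ_0) = -11
Natural end conditions: M_0 = M_2 = 0.
Forward elimination and back-substitution give M_0 = 0, M_1 = -11/10, M_2 = 0.
On [2, 4], g'(x) = b_1 + 2c_1·(x - 2) + 3d_1·(x - 2)² with b_1 = Δ_1 - h_1(2M_1 + M_2)/6 = -53/30, c_1 = M_1/2 = -11/20, d_1 = (M_2 - M_1)/(6h_1) = 11/120. So g'(4) = -43/15.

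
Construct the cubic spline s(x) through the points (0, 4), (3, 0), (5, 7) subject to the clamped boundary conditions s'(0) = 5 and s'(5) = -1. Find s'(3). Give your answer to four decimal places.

Write M_i for s''(x_i). With h_i = 3, 2 and divided differences Δ_i = -4/3, 7/2, the continuity of s' gives the tridiagonal system
  3·M_0 + 10·M_1 + 2·M_2 = 6(Δ_1 - Δ_0) = 29
Clamped end conditions give two more equations: 2h_0·M_0 + h_0·M_1 = 6(Δ_0 - s'(0)) = -38 and h_1·M_1 + 2h_1·M_2 = 6(s'(5) - Δ_1) = -27.
Solving the tridiagonal system: M_0 = -313/30, M_1 = 41/5, M_2 = -217/20.
On [3, 5], s'(x) = b_1 + 2c_1·(x - 3) + 3d_1·(x - 3)² with b_1 = Δ_1 - h_1(2M_1 + M_2)/6 = 33/20, c_1 = M_1/2 = 41/10, d_1 = (M_2 - M_1)/(6h_1) = -127/80. So s'(3) = 33/20.

1.6500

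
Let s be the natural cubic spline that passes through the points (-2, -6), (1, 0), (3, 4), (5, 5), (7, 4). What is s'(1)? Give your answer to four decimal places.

Write M_i for s''(x_i). With h_i = 3, 2, 2, 2 and divided differences Δ_i = 2, 2, 1/2, -1/2, the continuity of s' gives the tridiagonal system
  3·M_0 + 10·M_1 + 2·M_2 = 6(Δ_1 - Δ_0) = 0
  2·M_1 + 8·M_2 + 2·M_3 = 6(Δ_2 - Δ_1) = -9
  2·M_2 + 8·M_3 + 2·M_4 = 6(Δ_3 - Δ_2) = -6
Natural end conditions: M_0 = M_4 = 0.
Solving: M_0 = 0, M_1 = 15/71, M_2 = -75/71, M_3 = -69/142, M_4 = 0.
On [1, 3], s'(x) = b_1 + 2c_1·(x - 1) + 3d_1·(x - 1)² with b_1 = Δ_1 - h_1(2M_1 + M_2)/6 = 157/71, c_1 = M_1/2 = 15/142, d_1 = (M_2 - M_1)/(6h_1) = -15/142. So s'(1) = 157/71.

2.2113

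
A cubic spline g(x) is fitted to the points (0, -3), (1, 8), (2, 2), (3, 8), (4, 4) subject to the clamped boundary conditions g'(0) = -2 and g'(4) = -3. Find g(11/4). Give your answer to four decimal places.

6.5938

With M_i denoting the second derivative at x_i, h_i = 1, 1, 1, 1, and Δ_i = (y_(i+1) − y_i)/h_i = 11, -6, 6, -4:
  1·M_0 + 4·M_1 + 1·M_2 = 6(Δ_1 - Δ_0) = -102
  1·M_1 + 4·M_2 + 1·M_3 = 6(Δ_2 - Δ_1) = 72
  1·M_2 + 4·M_3 + 1·M_4 = 6(Δ_3 - Δ_2) = -60
Clamped end conditions give two more equations: 2h_0·M_0 + h_0·M_1 = 6(Δ_0 - g'(0)) = 78 and h_3·M_3 + 2h_3·M_4 = 6(g'(4) - Δ_3) = 6.
Hence M_0 = 452/7, M_1 = -358/7, M_2 = 38, M_3 = -202/7, M_4 = 122/7.
On [2, 3], g(x) = 2 - 13/7·(x - 2) + 19·(x - 2)² - 78/7·(x - 2)³.
With (x - 2) = 3/4: g(11/4) = 211/32.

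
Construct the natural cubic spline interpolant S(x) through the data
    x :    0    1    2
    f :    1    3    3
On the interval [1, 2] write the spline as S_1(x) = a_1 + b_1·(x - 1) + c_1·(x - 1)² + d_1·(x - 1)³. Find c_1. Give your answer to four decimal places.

-1.5000

Let M_i = S''(x_i). Step sizes h_i = 1, 1; slopes of the chords Δ_i = (y_(i+1) - y_i)/h_i = 2, 0.
  1·M_0 + 4·M_1 + 1·M_2 = 6(Δ_1 - Δ_0) = -12
Natural end conditions: M_0 = M_2 = 0.
Hence M_0 = 0, M_1 = -3, M_2 = 0.
On [1, 2], with S_1(x) = a_1 + b_1·(x - 1) + c_1·(x - 1)² + d_1·(x - 1)³: c_1 = M_1/2 = -3/2, d_1 = (M_2 - M_1)/(6h_1) = 1/2, b_1 = Δ_1 - h_1(2M_1 + M_2)/6 = 1.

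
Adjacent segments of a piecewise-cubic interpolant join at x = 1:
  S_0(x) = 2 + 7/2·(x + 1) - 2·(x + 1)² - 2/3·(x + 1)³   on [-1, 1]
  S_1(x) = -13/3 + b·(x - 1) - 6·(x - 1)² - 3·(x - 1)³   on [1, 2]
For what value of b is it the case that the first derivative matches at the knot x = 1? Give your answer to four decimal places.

-12.5000

S_0'(x) = 7/2 - 4·(x + 1) - 2·(x + 1)², so S_0'(1) = -25/2. On the right, S_1'(1) = b, so b = -25/2.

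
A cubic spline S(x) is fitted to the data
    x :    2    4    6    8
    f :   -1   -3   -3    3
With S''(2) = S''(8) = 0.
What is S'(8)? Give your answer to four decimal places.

Let M_i = S''(x_i). Step sizes h_i = 2, 2, 2; slopes of the chords Δ_i = (y_(i+1) - y_i)/h_i = -1, 0, 3.
  2·M_0 + 8·M_1 + 2·M_2 = 6(Δ_1 - Δ_0) = 6
  2·M_1 + 8·M_2 + 2·M_3 = 6(Δ_2 - Δ_1) = 18
Natural end conditions: M_0 = M_3 = 0.
Solving: M_0 = 0, M_1 = 1/5, M_2 = 11/5, M_3 = 0.
On [6, 8], S'(x) = b_2 + 2c_2·(x - 6) + 3d_2·(x - 6)² with b_2 = Δ_2 - h_2(2M_2 + M_3)/6 = 23/15, c_2 = M_2/2 = 11/10, d_2 = (M_3 - M_2)/(6h_2) = -11/60. So S'(8) = 56/15.

3.7333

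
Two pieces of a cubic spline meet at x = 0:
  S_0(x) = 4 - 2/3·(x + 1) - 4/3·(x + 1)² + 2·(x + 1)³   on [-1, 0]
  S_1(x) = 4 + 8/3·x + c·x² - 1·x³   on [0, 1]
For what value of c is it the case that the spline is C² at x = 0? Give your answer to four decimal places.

4.6667

S_0''(x) = -8/3 + 12·(x + 1), so S_0''(0) = 28/3. On the right, S_1''(0) = 2c, so c = 14/3.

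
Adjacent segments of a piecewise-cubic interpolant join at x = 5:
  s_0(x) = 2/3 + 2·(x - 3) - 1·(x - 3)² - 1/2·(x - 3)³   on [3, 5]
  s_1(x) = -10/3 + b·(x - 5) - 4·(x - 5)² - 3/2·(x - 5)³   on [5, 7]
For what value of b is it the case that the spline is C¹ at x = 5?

s_0'(x) = 2 - 2·(x - 3) - 3/2·(x - 3)², so s_0'(5) = -8. On the right, s_1'(5) = b, so b = -8.

-8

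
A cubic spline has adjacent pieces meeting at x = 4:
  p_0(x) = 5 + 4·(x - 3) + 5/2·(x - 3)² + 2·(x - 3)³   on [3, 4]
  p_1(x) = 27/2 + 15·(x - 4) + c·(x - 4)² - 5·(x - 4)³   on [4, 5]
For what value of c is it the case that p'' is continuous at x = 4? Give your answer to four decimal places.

8.5000

p_0''(x) = 5 + 12·(x - 3), so p_0''(4) = 17. On the right, p_1''(4) = 2c, so c = 17/2.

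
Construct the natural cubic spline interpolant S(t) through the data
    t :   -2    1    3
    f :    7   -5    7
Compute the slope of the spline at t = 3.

8

With M_i denoting the second derivative at x_i, h_i = 3, 2, and Δ_i = (y_(i+1) − y_i)/h_i = -4, 6:
  3·M_0 + 10·M_1 + 2·M_2 = 6(Δ_1 - Δ_0) = 60
Natural end conditions: M_0 = M_2 = 0.
Solving the tridiagonal system: M_0 = 0, M_1 = 6, M_2 = 0.
On [1, 3], S'(t) = b_1 + 2c_1·(t - 1) + 3d_1·(t - 1)² with b_1 = Δ_1 - h_1(2M_1 + M_2)/6 = 2, c_1 = M_1/2 = 3, d_1 = (M_2 - M_1)/(6h_1) = -1/2. So S'(3) = 8.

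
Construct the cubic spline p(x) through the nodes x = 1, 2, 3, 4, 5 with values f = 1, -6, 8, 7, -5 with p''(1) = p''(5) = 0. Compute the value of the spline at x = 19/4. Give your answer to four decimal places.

With m_i denoting the second derivative at x_i, h_i = 1, 1, 1, 1, and Δ_i = (y_(i+1) − y_i)/h_i = -7, 14, -1, -12:
  1·m_0 + 4·m_1 + 1·m_2 = 6(Δ_1 - Δ_0) = 126
  1·m_1 + 4·m_2 + 1·m_3 = 6(Δ_2 - Δ_1) = -90
  1·m_2 + 4·m_3 + 1·m_4 = 6(Δ_3 - Δ_2) = -66
Natural end conditions: m_0 = m_4 = 0.
Solving the tridiagonal system: m_0 = 0, m_1 = 39, m_2 = -30, m_3 = -9, m_4 = 0.
On [4, 5], p(x) = 7 - 9·(x - 4) - 9/2·(x - 4)² + 3/2·(x - 4)³.
With (x - 4) = 3/4: p(19/4) = -211/128.

-1.6484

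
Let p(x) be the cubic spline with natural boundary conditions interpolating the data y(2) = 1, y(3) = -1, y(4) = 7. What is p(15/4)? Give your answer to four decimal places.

4.4141

With M_i denoting the second derivative at x_i, h_i = 1, 1, and Δ_i = (y_(i+1) − y_i)/h_i = -2, 8:
  1·M_0 + 4·M_1 + 1·M_2 = 6(Δ_1 - Δ_0) = 60
Natural end conditions: M_0 = M_2 = 0.
Forward elimination and back-substitution give M_0 = 0, M_1 = 15, M_2 = 0.
On [3, 4], p(x) = -1 + 3·(x - 3) + 15/2·(x - 3)² - 5/2·(x - 3)³.
With (x - 3) = 3/4: p(15/4) = 565/128.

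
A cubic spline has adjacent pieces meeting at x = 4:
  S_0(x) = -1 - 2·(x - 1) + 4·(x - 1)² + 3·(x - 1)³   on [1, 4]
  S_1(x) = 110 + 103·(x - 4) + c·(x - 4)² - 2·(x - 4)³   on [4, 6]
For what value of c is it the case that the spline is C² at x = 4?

S_0''(x) = 8 + 18·(x - 1), so S_0''(4) = 62. On the right, S_1''(4) = 2c, so c = 31.

31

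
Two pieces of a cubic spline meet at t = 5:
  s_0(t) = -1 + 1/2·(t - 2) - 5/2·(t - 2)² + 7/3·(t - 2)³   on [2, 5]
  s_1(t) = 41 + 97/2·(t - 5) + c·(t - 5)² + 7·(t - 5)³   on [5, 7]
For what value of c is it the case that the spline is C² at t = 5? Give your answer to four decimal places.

s_0''(t) = -5 + 14·(t - 2), so s_0''(5) = 37. On the right, s_1''(5) = 2c, so c = 37/2.

18.5000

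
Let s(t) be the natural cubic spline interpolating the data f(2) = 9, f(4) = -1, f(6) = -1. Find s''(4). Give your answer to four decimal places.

Put m_i = s'' at the i-th knot. Here h = (2, 2) and Δ = (-5, 0), so the interior equations h_(i-1)·m_(i-1) + 2(h_(i-1)+h_i)·m_i + h_i·m_(i+1) = 6(Δ_i − Δ_(i-1)) read
  2·m_0 + 8·m_1 + 2·m_2 = 6(Δ_1 - Δ_0) = 30
Natural end conditions: m_0 = m_2 = 0.
Solving: m_0 = 0, m_1 = 15/4, m_2 = 0.

3.7500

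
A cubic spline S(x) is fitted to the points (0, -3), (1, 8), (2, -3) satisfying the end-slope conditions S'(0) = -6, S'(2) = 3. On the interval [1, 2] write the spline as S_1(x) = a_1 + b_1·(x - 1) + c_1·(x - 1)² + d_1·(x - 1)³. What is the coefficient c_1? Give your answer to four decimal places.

-37.5000

With M_i denoting the second derivative at x_i, h_i = 1, 1, and Δ_i = (y_(i+1) − y_i)/h_i = 11, -11:
  1·M_0 + 4·M_1 + 1·M_2 = 6(Δ_1 - Δ_0) = -132
Clamped end conditions give two more equations: 2h_0·M_0 + h_0·M_1 = 6(Δ_0 - S'(0)) = 102 and h_1·M_1 + 2h_1·M_2 = 6(S'(2) - Δ_1) = 84.
Hence M_0 = 177/2, M_1 = -75, M_2 = 159/2.
On [1, 2], with S_1(x) = a_1 + b_1·(x - 1) + c_1·(x - 1)² + d_1·(x - 1)³: c_1 = M_1/2 = -75/2, d_1 = (M_2 - M_1)/(6h_1) = 103/4, b_1 = Δ_1 - h_1(2M_1 + M_2)/6 = 3/4.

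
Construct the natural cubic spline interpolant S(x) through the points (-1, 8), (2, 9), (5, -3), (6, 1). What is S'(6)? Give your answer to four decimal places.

With M_i denoting the second derivative at x_i, h_i = 3, 3, 1, and Δ_i = (y_(i+1) − y_i)/h_i = 1/3, -4, 4:
  3·M_0 + 12·M_1 + 3·M_2 = 6(Δ_1 - Δ_0) = -26
  3·M_1 + 8·M_2 + 1·M_3 = 6(Δ_2 - Δ_1) = 48
Natural end conditions: M_0 = M_3 = 0.
Hence M_0 = 0, M_1 = -352/87, M_2 = 218/29, M_3 = 0.
On [5, 6], S'(x) = b_2 + 2c_2·(x - 5) + 3d_2·(x - 5)² with b_2 = Δ_2 - h_2(2M_2 + M_3)/6 = 130/87, c_2 = M_2/2 = 109/29, d_2 = (M_3 - M_2)/(6h_2) = -109/87. So S'(6) = 457/87.

5.2529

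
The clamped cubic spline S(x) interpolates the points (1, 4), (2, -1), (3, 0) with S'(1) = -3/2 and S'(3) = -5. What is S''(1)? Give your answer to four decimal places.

Put M_i = S'' at the i-th knot. Here h = (1, 1) and Δ = (-5, 1), so the interior equations h_(i-1)·M_(i-1) + 2(h_(i-1)+h_i)·M_i + h_i·M_(i+1) = 6(Δ_i − Δ_(i-1)) read
  1·M_0 + 4·M_1 + 1·M_2 = 6(Δ_1 - Δ_0) = 36
Clamped end conditions give two more equations: 2h_0·M_0 + h_0·M_1 = 6(Δ_0 - S'(1)) = -21 and h_1·M_1 + 2h_1·M_2 = 6(S'(3) - Δ_1) = -36.
Forward elimination and back-substitution give M_0 = -85/4, M_1 = 43/2, M_2 = -115/4.

-21.2500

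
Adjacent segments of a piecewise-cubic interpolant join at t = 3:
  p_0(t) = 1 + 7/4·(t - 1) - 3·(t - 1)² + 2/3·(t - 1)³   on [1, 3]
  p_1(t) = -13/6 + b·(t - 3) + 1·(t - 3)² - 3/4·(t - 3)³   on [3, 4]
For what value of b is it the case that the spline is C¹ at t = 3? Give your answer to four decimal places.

p_0'(t) = 7/4 - 6·(t - 1) + 2·(t - 1)², so p_0'(3) = -9/4. On the right, p_1'(3) = b, so b = -9/4.

-2.2500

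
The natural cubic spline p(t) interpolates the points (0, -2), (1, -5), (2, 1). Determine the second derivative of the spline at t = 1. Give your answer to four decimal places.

With M_i denoting the second derivative at x_i, h_i = 1, 1, and Δ_i = (y_(i+1) − y_i)/h_i = -3, 6:
  1·M_0 + 4·M_1 + 1·M_2 = 6(Δ_1 - Δ_0) = 54
Natural end conditions: M_0 = M_2 = 0.
Forward elimination and back-substitution give M_0 = 0, M_1 = 27/2, M_2 = 0.

13.5000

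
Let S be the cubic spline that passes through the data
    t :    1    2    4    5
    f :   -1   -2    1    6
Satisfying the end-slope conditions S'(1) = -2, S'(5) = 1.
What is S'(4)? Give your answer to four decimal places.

Put m_i = S'' at the i-th knot. Here h = (1, 2, 1) and Δ = (-1, 3/2, 5), so the interior equations h_(i-1)·m_(i-1) + 2(h_(i-1)+h_i)·m_i + h_i·m_(i+1) = 6(Δ_i − Δ_(i-1)) read
  1·m_0 + 6·m_1 + 2·m_2 = 6(Δ_1 - Δ_0) = 15
  2·m_1 + 6·m_2 + 1·m_3 = 6(Δ_2 - Δ_1) = 21
Clamped end conditions give two more equations: 2h_0·m_0 + h_0·m_1 = 6(Δ_0 - S'(1)) = 6 and h_2·m_2 + 2h_2·m_3 = 6(S'(5) - Δ_2) = -24.
Hence m_0 = 3, m_1 = 0, m_2 = 6, m_3 = -15.
On [4, 5], S'(t) = b_2 + 2c_2·(t - 4) + 3d_2·(t - 4)² with b_2 = Δ_2 - h_2(2m_2 + m_3)/6 = 11/2, c_2 = m_2/2 = 3, d_2 = (m_3 - m_2)/(6h_2) = -7/2. So S'(4) = 11/2.

5.5000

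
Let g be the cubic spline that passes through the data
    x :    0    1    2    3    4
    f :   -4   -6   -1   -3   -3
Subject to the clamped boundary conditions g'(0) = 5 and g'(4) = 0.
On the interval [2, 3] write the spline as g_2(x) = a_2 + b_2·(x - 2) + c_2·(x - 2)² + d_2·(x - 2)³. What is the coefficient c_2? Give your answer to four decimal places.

-9.2500

Let M_i = g''(x_i). Step sizes h_i = 1, 1, 1, 1; slopes of the chords Δ_i = (y_(i+1) - y_i)/h_i = -2, 5, -2, 0.
  1·M_0 + 4·M_1 + 1·M_2 = 6(Δ_1 - Δ_0) = 42
  1·M_1 + 4·M_2 + 1·M_3 = 6(Δ_2 - Δ_1) = -42
  1·M_2 + 4·M_3 + 1·M_4 = 6(Δ_3 - Δ_2) = 12
Clamped end conditions give two more equations: 2h_0·M_0 + h_0·M_1 = 6(Δ_0 - g'(0)) = -42 and h_3·M_3 + 2h_3·M_4 = 6(g'(4) - Δ_3) = 0.
Forward elimination and back-substitution give M_0 = -457/14, M_1 = 163/7, M_2 = -37/2, M_3 = 61/7, M_4 = -61/14.
On [2, 3], with g_2(x) = a_2 + b_2·(x - 2) + c_2·(x - 2)² + d_2·(x - 2)³: c_2 = M_2/2 = -37/4, d_2 = (M_3 - M_2)/(6h_2) = 127/28, b_2 = Δ_2 - h_2(2M_2 + M_3)/6 = 19/7.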